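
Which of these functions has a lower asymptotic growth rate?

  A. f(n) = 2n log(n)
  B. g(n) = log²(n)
B

f(n) = 2n log(n) is O(n log n), while g(n) = log²(n) is O(log² n).
Since O(log² n) grows slower than O(n log n), g(n) is dominated.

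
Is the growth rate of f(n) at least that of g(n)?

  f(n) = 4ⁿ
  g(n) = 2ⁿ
True

f(n) = 4ⁿ is O(4ⁿ), and g(n) = 2ⁿ is O(2ⁿ).
Since O(4ⁿ) grows at least as fast as O(2ⁿ), f(n) = Ω(g(n)) is true.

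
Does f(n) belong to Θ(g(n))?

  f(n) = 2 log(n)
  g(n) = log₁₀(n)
True

f(n) = 2 log(n) and g(n) = log₁₀(n) are both O(log n).
Since they have the same asymptotic growth rate, f(n) = Θ(g(n)) is true.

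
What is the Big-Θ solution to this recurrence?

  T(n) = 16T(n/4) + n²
Θ(n² log n)

Master Theorem: a = 16, b = 4, f(n) = n².
Compute the critical exponent d = log₄(16) = 2.
Compare f(n) = Θ(n²) against n^d:
  k = 2 = d, so f(n) = Θ(n^d) — Case 2.
  Work is balanced across levels: T(n) = Θ(n^d log n) = Θ(n² log n).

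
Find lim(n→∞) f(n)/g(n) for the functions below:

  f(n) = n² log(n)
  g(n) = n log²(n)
∞

Since n² log(n) (O(n² log n)) grows faster than n log²(n) (O(n log² n)),
the ratio f(n)/g(n) → ∞ as n → ∞.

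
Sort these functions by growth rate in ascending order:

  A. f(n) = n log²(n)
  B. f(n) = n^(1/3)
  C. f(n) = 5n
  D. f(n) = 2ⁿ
B < C < A < D

Comparing growth rates:
B = n^(1/3) is O(n^(1/3))
C = 5n is O(n)
A = n log²(n) is O(n log² n)
D = 2ⁿ is O(2ⁿ)

Therefore, the order from slowest to fastest is: B < C < A < D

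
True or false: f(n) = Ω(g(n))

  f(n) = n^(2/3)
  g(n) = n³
False

f(n) = n^(2/3) is O(n^(2/3)), and g(n) = n³ is O(n³).
Since O(n^(2/3)) grows slower than O(n³), f(n) = Ω(g(n)) is false.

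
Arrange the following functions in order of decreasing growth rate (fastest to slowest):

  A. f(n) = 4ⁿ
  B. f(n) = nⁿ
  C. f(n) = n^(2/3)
B > A > C

Comparing growth rates:
B = nⁿ is O(nⁿ)
A = 4ⁿ is O(4ⁿ)
C = n^(2/3) is O(n^(2/3))

Therefore, the order from fastest to slowest is: B > A > C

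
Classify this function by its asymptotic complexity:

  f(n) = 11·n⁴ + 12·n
O(n⁴)

The dominant term in 11·n⁴ + 12·n is 11·n⁴, which is Θ(n⁴).
Lower-order terms (12·n) are asymptotically negligible.
Constants are absorbed, so the tightest bound is O(n⁴).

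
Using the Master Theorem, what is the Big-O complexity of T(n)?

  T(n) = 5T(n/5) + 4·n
Θ(n log n)

Master Theorem: a = 5, b = 5, f(n) = 4·n.
Compute the critical exponent d = log₅(5) = 1.
Compare f(n) = Θ(n) against n^d:
  k = 1 = d, so f(n) = Θ(n^d) — Case 2.
  Work is balanced across levels: T(n) = Θ(n^d log n) = Θ(n log n).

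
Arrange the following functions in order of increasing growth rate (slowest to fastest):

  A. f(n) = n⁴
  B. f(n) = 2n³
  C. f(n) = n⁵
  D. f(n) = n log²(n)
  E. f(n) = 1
E < D < B < A < C

Comparing growth rates:
E = 1 is O(1)
D = n log²(n) is O(n log² n)
B = 2n³ is O(n³)
A = n⁴ is O(n⁴)
C = n⁵ is O(n⁵)

Therefore, the order from slowest to fastest is: E < D < B < A < C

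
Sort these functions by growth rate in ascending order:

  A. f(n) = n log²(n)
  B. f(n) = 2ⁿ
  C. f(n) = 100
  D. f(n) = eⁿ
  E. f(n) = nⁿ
C < A < B < D < E

Comparing growth rates:
C = 100 is O(1)
A = n log²(n) is O(n log² n)
B = 2ⁿ is O(2ⁿ)
D = eⁿ is O(eⁿ)
E = nⁿ is O(nⁿ)

Therefore, the order from slowest to fastest is: C < A < B < D < E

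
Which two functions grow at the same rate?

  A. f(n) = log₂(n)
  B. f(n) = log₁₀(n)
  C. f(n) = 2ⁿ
A and B

Examining each function:
  A. log₂(n) is O(log n)
  B. log₁₀(n) is O(log n)
  C. 2ⁿ is O(2ⁿ)

Functions A and B both have the same complexity class.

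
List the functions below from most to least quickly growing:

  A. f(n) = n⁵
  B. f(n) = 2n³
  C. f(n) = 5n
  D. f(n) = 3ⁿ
D > A > B > C

Comparing growth rates:
D = 3ⁿ is O(3ⁿ)
A = n⁵ is O(n⁵)
B = 2n³ is O(n³)
C = 5n is O(n)

Therefore, the order from fastest to slowest is: D > A > B > C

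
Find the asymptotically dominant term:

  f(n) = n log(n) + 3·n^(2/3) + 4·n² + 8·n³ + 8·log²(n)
8·n³

Looking at each term:
  - n log(n) is O(n log n)
  - 3·n^(2/3) is O(n^(2/3))
  - 4·n² is O(n²)
  - 8·n³ is O(n³)
  - 8·log²(n) is O(log² n)

The term 8·n³ (O(n³)) grows fastest and dominates all others.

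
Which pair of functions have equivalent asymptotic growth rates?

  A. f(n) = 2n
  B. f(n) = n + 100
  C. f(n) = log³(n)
A and B

Examining each function:
  A. 2n is O(n)
  B. n + 100 is O(n)
  C. log³(n) is O(log³ n)

Functions A and B both have the same complexity class.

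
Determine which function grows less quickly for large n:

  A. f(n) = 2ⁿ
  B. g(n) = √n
B

f(n) = 2ⁿ is O(2ⁿ), while g(n) = √n is O(√n).
Since O(√n) grows slower than O(2ⁿ), g(n) is dominated.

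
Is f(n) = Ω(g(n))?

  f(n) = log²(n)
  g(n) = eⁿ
False

f(n) = log²(n) is O(log² n), and g(n) = eⁿ is O(eⁿ).
Since O(log² n) grows slower than O(eⁿ), f(n) = Ω(g(n)) is false.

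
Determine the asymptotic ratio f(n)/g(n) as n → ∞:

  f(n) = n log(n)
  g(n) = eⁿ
0

Since n log(n) (O(n log n)) grows slower than eⁿ (O(eⁿ)),
the ratio f(n)/g(n) → 0 as n → ∞.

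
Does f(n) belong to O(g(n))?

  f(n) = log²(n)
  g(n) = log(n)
False

f(n) = log²(n) is O(log² n), and g(n) = log(n) is O(log n).
Since O(log² n) grows faster than O(log n), f(n) = O(g(n)) is false.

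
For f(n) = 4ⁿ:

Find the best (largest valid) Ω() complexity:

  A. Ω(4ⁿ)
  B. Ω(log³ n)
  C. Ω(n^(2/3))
A

f(n) = 4ⁿ is Ω(4ⁿ).
All listed options are valid Big-Ω bounds (lower bounds),
but Ω(4ⁿ) is the tightest (largest valid bound).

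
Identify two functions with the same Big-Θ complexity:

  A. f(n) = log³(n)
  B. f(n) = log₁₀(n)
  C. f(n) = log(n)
B and C

Examining each function:
  A. log³(n) is O(log³ n)
  B. log₁₀(n) is O(log n)
  C. log(n) is O(log n)

Functions B and C both have the same complexity class.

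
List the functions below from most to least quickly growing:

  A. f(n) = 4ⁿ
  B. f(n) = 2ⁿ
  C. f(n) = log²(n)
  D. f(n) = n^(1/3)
A > B > D > C

Comparing growth rates:
A = 4ⁿ is O(4ⁿ)
B = 2ⁿ is O(2ⁿ)
D = n^(1/3) is O(n^(1/3))
C = log²(n) is O(log² n)

Therefore, the order from fastest to slowest is: A > B > D > C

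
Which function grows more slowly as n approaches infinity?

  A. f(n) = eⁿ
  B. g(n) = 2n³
B

f(n) = eⁿ is O(eⁿ), while g(n) = 2n³ is O(n³).
Since O(n³) grows slower than O(eⁿ), g(n) is dominated.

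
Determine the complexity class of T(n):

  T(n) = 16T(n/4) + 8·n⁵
Θ(n⁵)

Master Theorem: a = 16, b = 4, f(n) = 8·n⁵.
Compute the critical exponent d = log₄(16) = 2.
Compare f(n) = Θ(n⁵) against n^d:
  k = 5 > d = 2, so f(n) = Ω(n^(d+ε)) — Case 3.
  Regularity: a·(n/b)^5/n^5 = a/b^5 = 16/1024 < 1 ✓.
  The top-level work dominates: T(n) = Θ(f(n)) = Θ(n⁵).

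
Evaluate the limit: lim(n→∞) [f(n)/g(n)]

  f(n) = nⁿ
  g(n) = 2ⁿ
∞

Since nⁿ (O(nⁿ)) grows faster than 2ⁿ (O(2ⁿ)),
the ratio f(n)/g(n) → ∞ as n → ∞.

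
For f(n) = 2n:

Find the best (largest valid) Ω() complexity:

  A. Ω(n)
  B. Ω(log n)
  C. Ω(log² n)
A

f(n) = 2n is Ω(n).
All listed options are valid Big-Ω bounds (lower bounds),
but Ω(n) is the tightest (largest valid bound).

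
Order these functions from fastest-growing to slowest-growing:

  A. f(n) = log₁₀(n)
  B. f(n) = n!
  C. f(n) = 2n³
B > C > A

Comparing growth rates:
B = n! is O(n!)
C = 2n³ is O(n³)
A = log₁₀(n) is O(log n)

Therefore, the order from fastest to slowest is: B > C > A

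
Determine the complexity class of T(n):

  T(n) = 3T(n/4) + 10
Θ(n^log₄(3))

Master Theorem: a = 3, b = 4, f(n) = 10.
Compute the critical exponent d = log₄(3) = 0.792.
Compare f(n) = Θ(1) against n^d:
  k = 0 < d = 0.792, so f(n) = O(n^(d-ε)) — Case 1.
  The recursion cost dominates: T(n) = Θ(n^d) = Θ(n^log₄(3)).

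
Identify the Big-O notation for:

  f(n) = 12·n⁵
O(n⁵)

The dominant term in 12·n⁵ is 12·n⁵, which is Θ(n⁵).
Constants are absorbed, so the tightest bound is O(n⁵).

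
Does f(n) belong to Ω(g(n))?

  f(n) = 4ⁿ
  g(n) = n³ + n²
True

f(n) = 4ⁿ is O(4ⁿ), and g(n) = n³ + n² is O(n³).
Since O(4ⁿ) grows at least as fast as O(n³), f(n) = Ω(g(n)) is true.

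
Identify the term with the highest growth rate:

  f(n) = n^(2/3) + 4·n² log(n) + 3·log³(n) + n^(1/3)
4·n² log(n)

Looking at each term:
  - n^(2/3) is O(n^(2/3))
  - 4·n² log(n) is O(n² log n)
  - 3·log³(n) is O(log³ n)
  - n^(1/3) is O(n^(1/3))

The term 4·n² log(n) (O(n² log n)) grows fastest and dominates all others.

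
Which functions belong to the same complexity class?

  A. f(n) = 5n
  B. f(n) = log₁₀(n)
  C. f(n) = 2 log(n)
B and C

Examining each function:
  A. 5n is O(n)
  B. log₁₀(n) is O(log n)
  C. 2 log(n) is O(log n)

Functions B and C both have the same complexity class.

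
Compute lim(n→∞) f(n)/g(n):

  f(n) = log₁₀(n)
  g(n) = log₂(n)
log(2)/log(10)

Since log₁₀(n) and log₂(n) have the same growth rate (O(log n)),
the ratio converges to a constant: log(2)/log(10).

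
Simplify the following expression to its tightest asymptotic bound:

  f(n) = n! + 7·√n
Θ(n!)

Order the terms by growth rate: 7·√n ≺ n!.
The fastest-growing term n! dominates as n → ∞; dropping its constant factor gives Θ(n!).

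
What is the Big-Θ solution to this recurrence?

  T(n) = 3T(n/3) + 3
Θ(n)

Master Theorem: a = 3, b = 3, f(n) = 3.
Compute the critical exponent d = log₃(3) = 1.
Compare f(n) = Θ(1) against n^d:
  k = 0 < d = 1, so f(n) = O(n^(d-ε)) — Case 1.
  The recursion cost dominates: T(n) = Θ(n^d) = Θ(n).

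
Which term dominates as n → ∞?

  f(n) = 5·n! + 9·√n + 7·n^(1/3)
5·n!

Looking at each term:
  - 5·n! is O(n!)
  - 9·√n is O(√n)
  - 7·n^(1/3) is O(n^(1/3))

The term 5·n! (O(n!)) grows fastest and dominates all others.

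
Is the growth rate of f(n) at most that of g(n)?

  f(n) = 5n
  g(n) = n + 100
True

f(n) = 5n and g(n) = n + 100 are both O(n).
Big-O permits equal growth rates (f ≤ c·g for some c), so f(n) = O(g(n)) is true.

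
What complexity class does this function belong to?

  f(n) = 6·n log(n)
O(n log n)

The dominant term in 6·n log(n) is 6·n log(n), which is Θ(n log n).
Constants are absorbed, so the tightest bound is O(n log n).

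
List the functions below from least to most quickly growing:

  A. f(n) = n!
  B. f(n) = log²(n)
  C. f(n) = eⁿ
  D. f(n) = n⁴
B < D < C < A

Comparing growth rates:
B = log²(n) is O(log² n)
D = n⁴ is O(n⁴)
C = eⁿ is O(eⁿ)
A = n! is O(n!)

Therefore, the order from slowest to fastest is: B < D < C < A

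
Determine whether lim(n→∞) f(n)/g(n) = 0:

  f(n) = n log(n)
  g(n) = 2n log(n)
False

f(n) = n log(n) is O(n log n), and g(n) = 2n log(n) is O(n log n).
Since they have the same growth rate, f(n) = o(g(n)) is false.
(f = o(g) requires f to grow strictly slower, not equal.)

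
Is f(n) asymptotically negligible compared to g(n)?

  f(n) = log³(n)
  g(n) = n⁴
True

f(n) = log³(n) is O(log³ n), and g(n) = n⁴ is O(n⁴).
Since O(log³ n) grows strictly slower than O(n⁴), f(n) = o(g(n)) is true.
This means lim(n→∞) f(n)/g(n) = 0.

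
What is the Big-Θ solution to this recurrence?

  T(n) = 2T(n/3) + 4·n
Θ(n)

Master Theorem: a = 2, b = 3, f(n) = 4·n.
Compute the critical exponent d = log₃(2) = 0.631.
Compare f(n) = Θ(n) against n^d:
  k = 1 > d = 0.631, so f(n) = Ω(n^(d+ε)) — Case 3.
  Regularity: a·(n/b)^1/n^1 = a/b^1 = 2/3 < 1 ✓.
  The top-level work dominates: T(n) = Θ(f(n)) = Θ(n).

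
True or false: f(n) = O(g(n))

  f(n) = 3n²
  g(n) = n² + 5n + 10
True

f(n) = 3n² and g(n) = n² + 5n + 10 are both O(n²).
Big-O permits equal growth rates (f ≤ c·g for some c), so f(n) = O(g(n)) is true.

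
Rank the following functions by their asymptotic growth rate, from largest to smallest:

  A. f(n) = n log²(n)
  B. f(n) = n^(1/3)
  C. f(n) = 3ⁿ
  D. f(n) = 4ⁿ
D > C > A > B

Comparing growth rates:
D = 4ⁿ is O(4ⁿ)
C = 3ⁿ is O(3ⁿ)
A = n log²(n) is O(n log² n)
B = n^(1/3) is O(n^(1/3))

Therefore, the order from fastest to slowest is: D > C > A > B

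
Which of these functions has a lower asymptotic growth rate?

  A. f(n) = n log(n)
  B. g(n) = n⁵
A

f(n) = n log(n) is O(n log n), while g(n) = n⁵ is O(n⁵).
Since O(n log n) grows slower than O(n⁵), f(n) is dominated.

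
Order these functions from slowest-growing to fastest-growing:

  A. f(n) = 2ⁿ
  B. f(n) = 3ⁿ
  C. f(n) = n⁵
C < A < B

Comparing growth rates:
C = n⁵ is O(n⁵)
A = 2ⁿ is O(2ⁿ)
B = 3ⁿ is O(3ⁿ)

Therefore, the order from slowest to fastest is: C < A < B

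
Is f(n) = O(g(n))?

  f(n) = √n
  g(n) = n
True

f(n) = √n is O(√n), and g(n) = n is O(n).
Since O(√n) ⊆ O(n) (f grows no faster than g), f(n) = O(g(n)) is true.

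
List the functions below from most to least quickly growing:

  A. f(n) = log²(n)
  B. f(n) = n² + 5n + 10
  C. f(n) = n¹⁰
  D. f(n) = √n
C > B > D > A

Comparing growth rates:
C = n¹⁰ is O(n¹⁰)
B = n² + 5n + 10 is O(n²)
D = √n is O(√n)
A = log²(n) is O(log² n)

Therefore, the order from fastest to slowest is: C > B > D > A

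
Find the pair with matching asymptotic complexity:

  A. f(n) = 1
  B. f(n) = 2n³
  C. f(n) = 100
A and C

Examining each function:
  A. 1 is O(1)
  B. 2n³ is O(n³)
  C. 100 is O(1)

Functions A and C both have the same complexity class.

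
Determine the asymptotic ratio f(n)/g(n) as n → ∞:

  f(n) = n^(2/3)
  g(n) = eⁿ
0

Since n^(2/3) (O(n^(2/3))) grows slower than eⁿ (O(eⁿ)),
the ratio f(n)/g(n) → 0 as n → ∞.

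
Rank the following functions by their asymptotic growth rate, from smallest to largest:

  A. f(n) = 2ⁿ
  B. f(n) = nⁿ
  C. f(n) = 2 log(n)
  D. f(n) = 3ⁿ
C < A < D < B

Comparing growth rates:
C = 2 log(n) is O(log n)
A = 2ⁿ is O(2ⁿ)
D = 3ⁿ is O(3ⁿ)
B = nⁿ is O(nⁿ)

Therefore, the order from slowest to fastest is: C < A < D < B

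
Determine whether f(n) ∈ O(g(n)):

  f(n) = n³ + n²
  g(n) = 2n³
True

f(n) = n³ + n² and g(n) = 2n³ are both O(n³).
Big-O permits equal growth rates (f ≤ c·g for some c), so f(n) = O(g(n)) is true.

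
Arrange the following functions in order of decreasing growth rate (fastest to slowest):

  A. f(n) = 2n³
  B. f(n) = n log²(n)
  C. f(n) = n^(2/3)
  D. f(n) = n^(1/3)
A > B > C > D

Comparing growth rates:
A = 2n³ is O(n³)
B = n log²(n) is O(n log² n)
C = n^(2/3) is O(n^(2/3))
D = n^(1/3) is O(n^(1/3))

Therefore, the order from fastest to slowest is: A > B > C > D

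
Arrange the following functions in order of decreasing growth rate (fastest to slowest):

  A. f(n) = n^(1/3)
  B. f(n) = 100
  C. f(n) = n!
C > A > B

Comparing growth rates:
C = n! is O(n!)
A = n^(1/3) is O(n^(1/3))
B = 100 is O(1)

Therefore, the order from fastest to slowest is: C > A > B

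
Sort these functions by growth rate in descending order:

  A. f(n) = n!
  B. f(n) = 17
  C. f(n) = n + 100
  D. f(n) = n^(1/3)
A > C > D > B

Comparing growth rates:
A = n! is O(n!)
C = n + 100 is O(n)
D = n^(1/3) is O(n^(1/3))
B = 17 is O(1)

Therefore, the order from fastest to slowest is: A > C > D > B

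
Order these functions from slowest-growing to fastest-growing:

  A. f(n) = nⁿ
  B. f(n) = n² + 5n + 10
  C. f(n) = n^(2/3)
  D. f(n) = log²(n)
D < C < B < A

Comparing growth rates:
D = log²(n) is O(log² n)
C = n^(2/3) is O(n^(2/3))
B = n² + 5n + 10 is O(n²)
A = nⁿ is O(nⁿ)

Therefore, the order from slowest to fastest is: D < C < B < A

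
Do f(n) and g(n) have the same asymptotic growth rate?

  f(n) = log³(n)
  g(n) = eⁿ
False

f(n) = log³(n) is O(log³ n), and g(n) = eⁿ is O(eⁿ).
Since they have different growth rates, f(n) = Θ(g(n)) is false.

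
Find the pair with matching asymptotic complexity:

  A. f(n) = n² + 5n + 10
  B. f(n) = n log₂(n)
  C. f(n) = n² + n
A and C

Examining each function:
  A. n² + 5n + 10 is O(n²)
  B. n log₂(n) is O(n log n)
  C. n² + n is O(n²)

Functions A and C both have the same complexity class.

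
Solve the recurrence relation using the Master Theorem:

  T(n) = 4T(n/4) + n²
Θ(n²)

Master Theorem: a = 4, b = 4, f(n) = n².
Compute the critical exponent d = log₄(4) = 1.
Compare f(n) = Θ(n²) against n^d:
  k = 2 > d = 1, so f(n) = Ω(n^(d+ε)) — Case 3.
  Regularity: a·(n/b)^2/n^2 = a/b^2 = 4/16 < 1 ✓.
  The top-level work dominates: T(n) = Θ(f(n)) = Θ(n²).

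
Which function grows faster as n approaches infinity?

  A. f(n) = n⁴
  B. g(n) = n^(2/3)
A

f(n) = n⁴ is O(n⁴), while g(n) = n^(2/3) is O(n^(2/3)).
Since O(n⁴) grows faster than O(n^(2/3)), f(n) dominates.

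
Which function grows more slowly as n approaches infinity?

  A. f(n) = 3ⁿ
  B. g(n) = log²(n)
B

f(n) = 3ⁿ is O(3ⁿ), while g(n) = log²(n) is O(log² n).
Since O(log² n) grows slower than O(3ⁿ), g(n) is dominated.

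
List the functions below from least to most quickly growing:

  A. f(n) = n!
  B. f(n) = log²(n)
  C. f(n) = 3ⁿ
B < C < A

Comparing growth rates:
B = log²(n) is O(log² n)
C = 3ⁿ is O(3ⁿ)
A = n! is O(n!)

Therefore, the order from slowest to fastest is: B < C < A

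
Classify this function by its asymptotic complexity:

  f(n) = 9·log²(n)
O(log² n)

The dominant term in 9·log²(n) is 9·log²(n), which is Θ(log² n).
Constants are absorbed, so the tightest bound is O(log² n).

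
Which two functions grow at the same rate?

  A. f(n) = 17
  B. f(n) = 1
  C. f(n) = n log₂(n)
A and B

Examining each function:
  A. 17 is O(1)
  B. 1 is O(1)
  C. n log₂(n) is O(n log n)

Functions A and B both have the same complexity class.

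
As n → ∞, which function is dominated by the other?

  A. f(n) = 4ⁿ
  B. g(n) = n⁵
B

f(n) = 4ⁿ is O(4ⁿ), while g(n) = n⁵ is O(n⁵).
Since O(n⁵) grows slower than O(4ⁿ), g(n) is dominated.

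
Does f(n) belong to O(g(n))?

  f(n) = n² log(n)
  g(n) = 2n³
True

f(n) = n² log(n) is O(n² log n), and g(n) = 2n³ is O(n³).
Since O(n² log n) ⊆ O(n³) (f grows no faster than g), f(n) = O(g(n)) is true.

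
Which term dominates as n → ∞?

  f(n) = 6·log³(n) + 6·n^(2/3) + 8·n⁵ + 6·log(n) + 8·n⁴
8·n⁵

Looking at each term:
  - 6·log³(n) is O(log³ n)
  - 6·n^(2/3) is O(n^(2/3))
  - 8·n⁵ is O(n⁵)
  - 6·log(n) is O(log n)
  - 8·n⁴ is O(n⁴)

The term 8·n⁵ (O(n⁵)) grows fastest and dominates all others.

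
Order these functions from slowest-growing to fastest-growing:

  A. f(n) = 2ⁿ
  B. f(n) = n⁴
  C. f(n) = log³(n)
C < B < A

Comparing growth rates:
C = log³(n) is O(log³ n)
B = n⁴ is O(n⁴)
A = 2ⁿ is O(2ⁿ)

Therefore, the order from slowest to fastest is: C < B < A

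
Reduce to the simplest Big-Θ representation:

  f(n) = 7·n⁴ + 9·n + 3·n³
Θ(n⁴)

Order the terms by growth rate: 9·n ≺ 3·n³ ≺ 7·n⁴.
The fastest-growing term 7·n⁴ dominates as n → ∞; dropping its constant factor gives Θ(n⁴).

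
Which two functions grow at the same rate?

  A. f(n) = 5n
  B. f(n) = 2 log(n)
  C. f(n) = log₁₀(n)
B and C

Examining each function:
  A. 5n is O(n)
  B. 2 log(n) is O(log n)
  C. log₁₀(n) is O(log n)

Functions B and C both have the same complexity class.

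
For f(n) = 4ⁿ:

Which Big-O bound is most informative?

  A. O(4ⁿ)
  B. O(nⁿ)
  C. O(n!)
A

f(n) = 4ⁿ is O(4ⁿ).
All listed options are valid Big-O bounds (upper bounds),
but O(4ⁿ) is the tightest (smallest valid bound).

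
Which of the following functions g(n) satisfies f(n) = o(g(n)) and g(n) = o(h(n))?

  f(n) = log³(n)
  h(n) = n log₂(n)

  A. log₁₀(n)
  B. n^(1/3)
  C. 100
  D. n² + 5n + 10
B

We need g(n) with log³(n) = o(g(n)) and g(n) = o(n log₂(n)), i.e. O(log³ n) ≺ g ≺ O(n log n).
Check each option:
  A. log₁₀(n) — O(log n) does not grow strictly faster than f(n)
  B. n^(1/3) — O(n^(1/3)) is strictly between O(log³ n) and O(n log n) ✓
  C. 100 — O(1) does not grow strictly faster than f(n)
  D. n² + 5n + 10 — O(n²) does not grow strictly slower than h(n)

Only option B (n^(1/3)) lies strictly between.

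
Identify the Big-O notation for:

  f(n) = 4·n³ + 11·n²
O(n³)

The dominant term in 4·n³ + 11·n² is 4·n³, which is Θ(n³).
Lower-order terms (11·n²) are asymptotically negligible.
Constants are absorbed, so the tightest bound is O(n³).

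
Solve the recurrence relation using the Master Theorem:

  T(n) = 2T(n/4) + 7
Θ(n^log₄(2))

Master Theorem: a = 2, b = 4, f(n) = 7.
Compute the critical exponent d = log₄(2) = 0.500.
Compare f(n) = Θ(1) against n^d:
  k = 0 < d = 0.500, so f(n) = O(n^(d-ε)) — Case 1.
  The recursion cost dominates: T(n) = Θ(n^d) = Θ(n^log₄(2)).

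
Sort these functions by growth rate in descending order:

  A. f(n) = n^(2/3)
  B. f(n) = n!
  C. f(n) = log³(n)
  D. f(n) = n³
B > D > A > C

Comparing growth rates:
B = n! is O(n!)
D = n³ is O(n³)
A = n^(2/3) is O(n^(2/3))
C = log³(n) is O(log³ n)

Therefore, the order from fastest to slowest is: B > D > A > C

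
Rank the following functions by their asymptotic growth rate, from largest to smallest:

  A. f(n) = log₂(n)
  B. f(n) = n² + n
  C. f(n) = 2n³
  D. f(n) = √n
C > B > D > A

Comparing growth rates:
C = 2n³ is O(n³)
B = n² + n is O(n²)
D = √n is O(√n)
A = log₂(n) is O(log n)

Therefore, the order from fastest to slowest is: C > B > D > A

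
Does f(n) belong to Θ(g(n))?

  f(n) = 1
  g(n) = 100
True

f(n) = 1 and g(n) = 100 are both O(1).
Since they have the same asymptotic growth rate, f(n) = Θ(g(n)) is true.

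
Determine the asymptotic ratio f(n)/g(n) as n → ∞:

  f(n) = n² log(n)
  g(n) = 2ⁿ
0

Since n² log(n) (O(n² log n)) grows slower than 2ⁿ (O(2ⁿ)),
the ratio f(n)/g(n) → 0 as n → ∞.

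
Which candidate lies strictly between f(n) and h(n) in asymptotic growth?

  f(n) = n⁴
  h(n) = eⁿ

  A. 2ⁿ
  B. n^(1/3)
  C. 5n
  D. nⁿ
A

We need g(n) with n⁴ = o(g(n)) and g(n) = o(eⁿ), i.e. O(n⁴) ≺ g ≺ O(eⁿ).
Check each option:
  A. 2ⁿ — O(2ⁿ) is strictly between O(n⁴) and O(eⁿ) ✓
  B. n^(1/3) — O(n^(1/3)) does not grow strictly faster than f(n)
  C. 5n — O(n) does not grow strictly faster than f(n)
  D. nⁿ — O(nⁿ) does not grow strictly slower than h(n)

Only option A (2ⁿ) lies strictly between.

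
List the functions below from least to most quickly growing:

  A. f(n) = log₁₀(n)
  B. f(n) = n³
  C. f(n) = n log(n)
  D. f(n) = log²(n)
A < D < C < B

Comparing growth rates:
A = log₁₀(n) is O(log n)
D = log²(n) is O(log² n)
C = n log(n) is O(n log n)
B = n³ is O(n³)

Therefore, the order from slowest to fastest is: A < D < C < B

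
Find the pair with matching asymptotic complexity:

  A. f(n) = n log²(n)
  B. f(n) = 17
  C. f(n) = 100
B and C

Examining each function:
  A. n log²(n) is O(n log² n)
  B. 17 is O(1)
  C. 100 is O(1)

Functions B and C both have the same complexity class.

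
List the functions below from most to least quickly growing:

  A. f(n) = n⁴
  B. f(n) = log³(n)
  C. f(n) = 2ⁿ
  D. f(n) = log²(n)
C > A > B > D

Comparing growth rates:
C = 2ⁿ is O(2ⁿ)
A = n⁴ is O(n⁴)
B = log³(n) is O(log³ n)
D = log²(n) is O(log² n)

Therefore, the order from fastest to slowest is: C > A > B > D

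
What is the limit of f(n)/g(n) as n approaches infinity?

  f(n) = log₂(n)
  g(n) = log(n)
1/log(2)

Since log₂(n) and log(n) have the same growth rate (O(log n)),
the ratio converges to a constant: 1/log(2).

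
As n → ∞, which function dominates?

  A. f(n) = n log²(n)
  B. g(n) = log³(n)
A

f(n) = n log²(n) is O(n log² n), while g(n) = log³(n) is O(log³ n).
Since O(n log² n) grows faster than O(log³ n), f(n) dominates.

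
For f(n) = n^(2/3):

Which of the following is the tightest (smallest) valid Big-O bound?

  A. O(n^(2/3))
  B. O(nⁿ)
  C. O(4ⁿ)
A

f(n) = n^(2/3) is O(n^(2/3)).
All listed options are valid Big-O bounds (upper bounds),
but O(n^(2/3)) is the tightest (smallest valid bound).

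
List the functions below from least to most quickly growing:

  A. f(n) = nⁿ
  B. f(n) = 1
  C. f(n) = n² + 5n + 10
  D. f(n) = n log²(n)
B < D < C < A

Comparing growth rates:
B = 1 is O(1)
D = n log²(n) is O(n log² n)
C = n² + 5n + 10 is O(n²)
A = nⁿ is O(nⁿ)

Therefore, the order from slowest to fastest is: B < D < C < A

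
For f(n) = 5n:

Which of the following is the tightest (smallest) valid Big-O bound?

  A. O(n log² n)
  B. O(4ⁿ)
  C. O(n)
C

f(n) = 5n is O(n).
All listed options are valid Big-O bounds (upper bounds),
but O(n) is the tightest (smallest valid bound).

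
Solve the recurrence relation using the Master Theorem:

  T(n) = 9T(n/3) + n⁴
Θ(n⁴)

Master Theorem: a = 9, b = 3, f(n) = n⁴.
Compute the critical exponent d = log₃(9) = 2.
Compare f(n) = Θ(n⁴) against n^d:
  k = 4 > d = 2, so f(n) = Ω(n^(d+ε)) — Case 3.
  Regularity: a·(n/b)^4/n^4 = a/b^4 = 9/81 < 1 ✓.
  The top-level work dominates: T(n) = Θ(f(n)) = Θ(n⁴).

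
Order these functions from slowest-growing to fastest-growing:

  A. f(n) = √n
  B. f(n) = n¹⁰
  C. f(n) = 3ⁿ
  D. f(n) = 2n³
A < D < B < C

Comparing growth rates:
A = √n is O(√n)
D = 2n³ is O(n³)
B = n¹⁰ is O(n¹⁰)
C = 3ⁿ is O(3ⁿ)

Therefore, the order from slowest to fastest is: A < D < B < C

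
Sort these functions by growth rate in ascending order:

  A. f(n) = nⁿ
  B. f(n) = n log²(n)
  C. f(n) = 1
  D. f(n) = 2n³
C < B < D < A

Comparing growth rates:
C = 1 is O(1)
B = n log²(n) is O(n log² n)
D = 2n³ is O(n³)
A = nⁿ is O(nⁿ)

Therefore, the order from slowest to fastest is: C < B < D < A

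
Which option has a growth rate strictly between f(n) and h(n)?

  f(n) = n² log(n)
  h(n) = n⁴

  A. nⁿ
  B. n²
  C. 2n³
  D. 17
C

We need g(n) with n² log(n) = o(g(n)) and g(n) = o(n⁴), i.e. O(n² log n) ≺ g ≺ O(n⁴).
Check each option:
  A. nⁿ — O(nⁿ) does not grow strictly slower than h(n)
  B. n² — O(n²) does not grow strictly faster than f(n)
  C. 2n³ — O(n³) is strictly between O(n² log n) and O(n⁴) ✓
  D. 17 — O(1) does not grow strictly faster than f(n)

Only option C (2n³) lies strictly between.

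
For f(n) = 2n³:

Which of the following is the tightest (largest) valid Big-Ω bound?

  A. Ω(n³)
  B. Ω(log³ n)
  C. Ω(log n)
A

f(n) = 2n³ is Ω(n³).
All listed options are valid Big-Ω bounds (lower bounds),
but Ω(n³) is the tightest (largest valid bound).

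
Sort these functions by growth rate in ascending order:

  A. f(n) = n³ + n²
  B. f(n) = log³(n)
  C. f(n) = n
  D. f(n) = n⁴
B < C < A < D

Comparing growth rates:
B = log³(n) is O(log³ n)
C = n is O(n)
A = n³ + n² is O(n³)
D = n⁴ is O(n⁴)

Therefore, the order from slowest to fastest is: B < C < A < D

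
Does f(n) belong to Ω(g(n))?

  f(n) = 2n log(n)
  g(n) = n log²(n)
False

f(n) = 2n log(n) is O(n log n), and g(n) = n log²(n) is O(n log² n).
Since O(n log n) grows slower than O(n log² n), f(n) = Ω(g(n)) is false.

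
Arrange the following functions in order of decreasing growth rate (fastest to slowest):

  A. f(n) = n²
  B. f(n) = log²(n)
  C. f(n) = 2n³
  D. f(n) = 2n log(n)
C > A > D > B

Comparing growth rates:
C = 2n³ is O(n³)
A = n² is O(n²)
D = 2n log(n) is O(n log n)
B = log²(n) is O(log² n)

Therefore, the order from fastest to slowest is: C > A > D > B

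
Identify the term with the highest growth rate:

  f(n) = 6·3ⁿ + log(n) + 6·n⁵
6·3ⁿ

Looking at each term:
  - 6·3ⁿ is O(3ⁿ)
  - log(n) is O(log n)
  - 6·n⁵ is O(n⁵)

The term 6·3ⁿ (O(3ⁿ)) grows fastest and dominates all others.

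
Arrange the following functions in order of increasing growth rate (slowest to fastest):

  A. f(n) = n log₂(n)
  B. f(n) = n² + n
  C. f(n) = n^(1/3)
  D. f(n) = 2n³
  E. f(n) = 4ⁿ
C < A < B < D < E

Comparing growth rates:
C = n^(1/3) is O(n^(1/3))
A = n log₂(n) is O(n log n)
B = n² + n is O(n²)
D = 2n³ is O(n³)
E = 4ⁿ is O(4ⁿ)

Therefore, the order from slowest to fastest is: C < A < B < D < E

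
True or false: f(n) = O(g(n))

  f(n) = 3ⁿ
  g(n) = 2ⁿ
False

f(n) = 3ⁿ is O(3ⁿ), and g(n) = 2ⁿ is O(2ⁿ).
Since O(3ⁿ) grows faster than O(2ⁿ), f(n) = O(g(n)) is false.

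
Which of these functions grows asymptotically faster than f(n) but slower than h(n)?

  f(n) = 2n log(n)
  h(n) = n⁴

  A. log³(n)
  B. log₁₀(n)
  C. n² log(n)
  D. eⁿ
C

We need g(n) with 2n log(n) = o(g(n)) and g(n) = o(n⁴), i.e. O(n log n) ≺ g ≺ O(n⁴).
Check each option:
  A. log³(n) — O(log³ n) does not grow strictly faster than f(n)
  B. log₁₀(n) — O(log n) does not grow strictly faster than f(n)
  C. n² log(n) — O(n² log n) is strictly between O(n log n) and O(n⁴) ✓
  D. eⁿ — O(eⁿ) does not grow strictly slower than h(n)

Only option C (n² log(n)) lies strictly between.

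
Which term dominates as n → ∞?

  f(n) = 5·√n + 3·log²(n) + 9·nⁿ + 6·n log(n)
9·nⁿ

Looking at each term:
  - 5·√n is O(√n)
  - 3·log²(n) is O(log² n)
  - 9·nⁿ is O(nⁿ)
  - 6·n log(n) is O(n log n)

The term 9·nⁿ (O(nⁿ)) grows fastest and dominates all others.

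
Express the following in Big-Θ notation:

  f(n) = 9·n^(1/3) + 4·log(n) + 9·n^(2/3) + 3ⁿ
Θ(3ⁿ)

Order the terms by growth rate: 4·log(n) ≺ 9·n^(1/3) ≺ 9·n^(2/3) ≺ 3ⁿ.
The fastest-growing term 3ⁿ dominates as n → ∞; dropping its constant factor gives Θ(3ⁿ).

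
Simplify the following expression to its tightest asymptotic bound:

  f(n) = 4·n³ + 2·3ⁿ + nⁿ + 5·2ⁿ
Θ(nⁿ)

Order the terms by growth rate: 4·n³ ≺ 5·2ⁿ ≺ 2·3ⁿ ≺ nⁿ.
The fastest-growing term nⁿ dominates as n → ∞; dropping its constant factor gives Θ(nⁿ).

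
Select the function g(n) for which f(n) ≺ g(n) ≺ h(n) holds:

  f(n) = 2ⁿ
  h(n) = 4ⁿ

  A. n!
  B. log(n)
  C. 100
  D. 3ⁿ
D

We need g(n) with 2ⁿ = o(g(n)) and g(n) = o(4ⁿ), i.e. O(2ⁿ) ≺ g ≺ O(4ⁿ).
Check each option:
  A. n! — O(n!) does not grow strictly slower than h(n)
  B. log(n) — O(log n) does not grow strictly faster than f(n)
  C. 100 — O(1) does not grow strictly faster than f(n)
  D. 3ⁿ — O(3ⁿ) is strictly between O(2ⁿ) and O(4ⁿ) ✓

Only option D (3ⁿ) lies strictly between.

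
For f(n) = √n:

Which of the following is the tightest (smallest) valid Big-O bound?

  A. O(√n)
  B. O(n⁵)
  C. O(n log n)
A

f(n) = √n is O(√n).
All listed options are valid Big-O bounds (upper bounds),
but O(√n) is the tightest (smallest valid bound).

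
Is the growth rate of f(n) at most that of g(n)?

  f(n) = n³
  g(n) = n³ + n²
True

f(n) = n³ and g(n) = n³ + n² are both O(n³).
Big-O permits equal growth rates (f ≤ c·g for some c), so f(n) = O(g(n)) is true.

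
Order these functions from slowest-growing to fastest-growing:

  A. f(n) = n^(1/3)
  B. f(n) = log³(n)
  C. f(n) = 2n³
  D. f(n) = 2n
B < A < D < C

Comparing growth rates:
B = log³(n) is O(log³ n)
A = n^(1/3) is O(n^(1/3))
D = 2n is O(n)
C = 2n³ is O(n³)

Therefore, the order from slowest to fastest is: B < A < D < C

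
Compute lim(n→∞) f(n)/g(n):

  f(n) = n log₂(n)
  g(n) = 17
∞

Since n log₂(n) (O(n log n)) grows faster than 17 (O(1)),
the ratio f(n)/g(n) → ∞ as n → ∞.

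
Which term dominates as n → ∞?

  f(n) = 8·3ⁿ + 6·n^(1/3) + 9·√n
8·3ⁿ

Looking at each term:
  - 8·3ⁿ is O(3ⁿ)
  - 6·n^(1/3) is O(n^(1/3))
  - 9·√n is O(√n)

The term 8·3ⁿ (O(3ⁿ)) grows fastest and dominates all others.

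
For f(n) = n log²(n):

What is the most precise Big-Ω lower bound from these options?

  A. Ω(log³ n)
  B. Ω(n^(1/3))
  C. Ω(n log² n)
C

f(n) = n log²(n) is Ω(n log² n).
All listed options are valid Big-Ω bounds (lower bounds),
but Ω(n log² n) is the tightest (largest valid bound).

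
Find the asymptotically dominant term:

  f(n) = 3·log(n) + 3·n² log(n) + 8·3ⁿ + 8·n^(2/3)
8·3ⁿ

Looking at each term:
  - 3·log(n) is O(log n)
  - 3·n² log(n) is O(n² log n)
  - 8·3ⁿ is O(3ⁿ)
  - 8·n^(2/3) is O(n^(2/3))

The term 8·3ⁿ (O(3ⁿ)) grows fastest and dominates all others.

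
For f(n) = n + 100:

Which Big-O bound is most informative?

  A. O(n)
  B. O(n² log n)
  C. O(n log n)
A

f(n) = n + 100 is O(n).
All listed options are valid Big-O bounds (upper bounds),
but O(n) is the tightest (smallest valid bound).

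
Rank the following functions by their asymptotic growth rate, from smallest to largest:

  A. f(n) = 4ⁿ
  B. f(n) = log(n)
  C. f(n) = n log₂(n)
B < C < A

Comparing growth rates:
B = log(n) is O(log n)
C = n log₂(n) is O(n log n)
A = 4ⁿ is O(4ⁿ)

Therefore, the order from slowest to fastest is: B < C < A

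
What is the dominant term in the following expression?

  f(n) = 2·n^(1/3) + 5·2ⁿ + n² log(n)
5·2ⁿ

Looking at each term:
  - 2·n^(1/3) is O(n^(1/3))
  - 5·2ⁿ is O(2ⁿ)
  - n² log(n) is O(n² log n)

The term 5·2ⁿ (O(2ⁿ)) grows fastest and dominates all others.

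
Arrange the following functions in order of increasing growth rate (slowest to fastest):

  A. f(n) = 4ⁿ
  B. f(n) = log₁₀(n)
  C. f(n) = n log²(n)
B < C < A

Comparing growth rates:
B = log₁₀(n) is O(log n)
C = n log²(n) is O(n log² n)
A = 4ⁿ is O(4ⁿ)

Therefore, the order from slowest to fastest is: B < C < A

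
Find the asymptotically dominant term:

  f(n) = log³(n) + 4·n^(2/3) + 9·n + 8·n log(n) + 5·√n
8·n log(n)

Looking at each term:
  - log³(n) is O(log³ n)
  - 4·n^(2/3) is O(n^(2/3))
  - 9·n is O(n)
  - 8·n log(n) is O(n log n)
  - 5·√n is O(√n)

The term 8·n log(n) (O(n log n)) grows fastest and dominates all others.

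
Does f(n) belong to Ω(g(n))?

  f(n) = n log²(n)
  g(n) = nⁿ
False

f(n) = n log²(n) is O(n log² n), and g(n) = nⁿ is O(nⁿ).
Since O(n log² n) grows slower than O(nⁿ), f(n) = Ω(g(n)) is false.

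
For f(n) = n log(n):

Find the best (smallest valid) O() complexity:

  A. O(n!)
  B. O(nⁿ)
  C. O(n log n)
C

f(n) = n log(n) is O(n log n).
All listed options are valid Big-O bounds (upper bounds),
but O(n log n) is the tightest (smallest valid bound).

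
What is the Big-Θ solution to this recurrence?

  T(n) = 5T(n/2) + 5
Θ(n^log₂(5))

Master Theorem: a = 5, b = 2, f(n) = 5.
Compute the critical exponent d = log₂(5) = 2.322.
Compare f(n) = Θ(1) against n^d:
  k = 0 < d = 2.322, so f(n) = O(n^(d-ε)) — Case 1.
  The recursion cost dominates: T(n) = Θ(n^d) = Θ(n^log₂(5)).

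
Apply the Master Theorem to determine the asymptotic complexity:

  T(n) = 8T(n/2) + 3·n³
Θ(n³ log n)

Master Theorem: a = 8, b = 2, f(n) = 3·n³.
Compute the critical exponent d = log₂(8) = 3.
Compare f(n) = Θ(n³) against n^d:
  k = 3 = d, so f(n) = Θ(n^d) — Case 2.
  Work is balanced across levels: T(n) = Θ(n^d log n) = Θ(n³ log n).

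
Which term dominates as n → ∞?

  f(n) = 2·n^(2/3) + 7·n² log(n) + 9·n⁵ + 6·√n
9·n⁵

Looking at each term:
  - 2·n^(2/3) is O(n^(2/3))
  - 7·n² log(n) is O(n² log n)
  - 9·n⁵ is O(n⁵)
  - 6·√n is O(√n)

The term 9·n⁵ (O(n⁵)) grows fastest and dominates all others.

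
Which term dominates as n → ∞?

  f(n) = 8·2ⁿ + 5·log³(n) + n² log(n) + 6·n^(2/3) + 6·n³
8·2ⁿ

Looking at each term:
  - 8·2ⁿ is O(2ⁿ)
  - 5·log³(n) is O(log³ n)
  - n² log(n) is O(n² log n)
  - 6·n^(2/3) is O(n^(2/3))
  - 6·n³ is O(n³)

The term 8·2ⁿ (O(2ⁿ)) grows fastest and dominates all others.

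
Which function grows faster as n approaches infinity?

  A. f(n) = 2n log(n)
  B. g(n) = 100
A

f(n) = 2n log(n) is O(n log n), while g(n) = 100 is O(1).
Since O(n log n) grows faster than O(1), f(n) dominates.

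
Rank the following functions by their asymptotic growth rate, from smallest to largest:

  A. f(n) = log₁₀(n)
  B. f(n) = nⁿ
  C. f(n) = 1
C < A < B

Comparing growth rates:
C = 1 is O(1)
A = log₁₀(n) is O(log n)
B = nⁿ is O(nⁿ)

Therefore, the order from slowest to fastest is: C < A < B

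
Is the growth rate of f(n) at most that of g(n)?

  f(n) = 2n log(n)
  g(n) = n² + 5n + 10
True

f(n) = 2n log(n) is O(n log n), and g(n) = n² + 5n + 10 is O(n²).
Since O(n log n) ⊆ O(n²) (f grows no faster than g), f(n) = O(g(n)) is true.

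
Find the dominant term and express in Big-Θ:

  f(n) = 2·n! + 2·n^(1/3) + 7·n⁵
Θ(n!)

Order the terms by growth rate: 2·n^(1/3) ≺ 7·n⁵ ≺ 2·n!.
The fastest-growing term 2·n! dominates as n → ∞; dropping its constant factor gives Θ(n!).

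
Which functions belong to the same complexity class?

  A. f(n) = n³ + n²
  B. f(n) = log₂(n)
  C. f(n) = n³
A and C

Examining each function:
  A. n³ + n² is O(n³)
  B. log₂(n) is O(log n)
  C. n³ is O(n³)

Functions A and C both have the same complexity class.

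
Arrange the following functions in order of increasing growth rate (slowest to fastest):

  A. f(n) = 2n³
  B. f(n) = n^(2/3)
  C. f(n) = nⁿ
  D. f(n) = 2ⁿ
B < A < D < C

Comparing growth rates:
B = n^(2/3) is O(n^(2/3))
A = 2n³ is O(n³)
D = 2ⁿ is O(2ⁿ)
C = nⁿ is O(nⁿ)

Therefore, the order from slowest to fastest is: B < A < D < C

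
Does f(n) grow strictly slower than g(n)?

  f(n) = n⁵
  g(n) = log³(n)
False

f(n) = n⁵ is O(n⁵), and g(n) = log³(n) is O(log³ n).
Since O(n⁵) grows faster than or equal to O(log³ n), f(n) = o(g(n)) is false.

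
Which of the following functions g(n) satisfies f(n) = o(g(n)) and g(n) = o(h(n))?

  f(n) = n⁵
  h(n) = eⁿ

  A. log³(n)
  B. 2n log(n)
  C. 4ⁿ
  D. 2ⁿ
D

We need g(n) with n⁵ = o(g(n)) and g(n) = o(eⁿ), i.e. O(n⁵) ≺ g ≺ O(eⁿ).
Check each option:
  A. log³(n) — O(log³ n) does not grow strictly faster than f(n)
  B. 2n log(n) — O(n log n) does not grow strictly faster than f(n)
  C. 4ⁿ — O(4ⁿ) does not grow strictly slower than h(n)
  D. 2ⁿ — O(2ⁿ) is strictly between O(n⁵) and O(eⁿ) ✓

Only option D (2ⁿ) lies strictly between.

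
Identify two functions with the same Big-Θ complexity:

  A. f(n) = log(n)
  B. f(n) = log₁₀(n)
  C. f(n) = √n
A and B

Examining each function:
  A. log(n) is O(log n)
  B. log₁₀(n) is O(log n)
  C. √n is O(√n)

Functions A and B both have the same complexity class.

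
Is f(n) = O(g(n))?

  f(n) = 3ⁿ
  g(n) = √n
False

f(n) = 3ⁿ is O(3ⁿ), and g(n) = √n is O(√n).
Since O(3ⁿ) grows faster than O(√n), f(n) = O(g(n)) is false.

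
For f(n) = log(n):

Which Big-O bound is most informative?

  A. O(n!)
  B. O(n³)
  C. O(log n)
C

f(n) = log(n) is O(log n).
All listed options are valid Big-O bounds (upper bounds),
but O(log n) is the tightest (smallest valid bound).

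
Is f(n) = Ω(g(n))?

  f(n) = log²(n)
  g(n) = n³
False

f(n) = log²(n) is O(log² n), and g(n) = n³ is O(n³).
Since O(log² n) grows slower than O(n³), f(n) = Ω(g(n)) is false.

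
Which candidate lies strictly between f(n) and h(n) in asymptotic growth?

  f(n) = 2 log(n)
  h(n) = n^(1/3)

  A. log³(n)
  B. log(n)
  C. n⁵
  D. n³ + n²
A

We need g(n) with 2 log(n) = o(g(n)) and g(n) = o(n^(1/3)), i.e. O(log n) ≺ g ≺ O(n^(1/3)).
Check each option:
  A. log³(n) — O(log³ n) is strictly between O(log n) and O(n^(1/3)) ✓
  B. log(n) — O(log n) does not grow strictly faster than f(n)
  C. n⁵ — O(n⁵) does not grow strictly slower than h(n)
  D. n³ + n² — O(n³) does not grow strictly slower than h(n)

Only option A (log³(n)) lies strictly between.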